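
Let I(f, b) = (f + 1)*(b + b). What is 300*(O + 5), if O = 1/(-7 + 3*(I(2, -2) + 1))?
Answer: 2985/2 ≈ 1492.5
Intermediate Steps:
I(f, b) = 2*b*(1 + f) (I(f, b) = (1 + f)*(2*b) = 2*b*(1 + f))
O = -1/40 (O = 1/(-7 + 3*(2*(-2)*(1 + 2) + 1)) = 1/(-7 + 3*(2*(-2)*3 + 1)) = 1/(-7 + 3*(-12 + 1)) = 1/(-7 + 3*(-11)) = 1/(-7 - 33) = 1/(-40) = -1/40 ≈ -0.025000)
300*(O + 5) = 300*(-1/40 + 5) = 300*(199/40) = 2985/2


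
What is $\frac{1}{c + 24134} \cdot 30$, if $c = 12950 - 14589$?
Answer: $\frac{6}{4499} \approx 0.0013336$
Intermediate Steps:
$c = -1639$ ($c = 12950 - 14589 = -1639$)
$\frac{1}{c + 24134} \cdot 30 = \frac{1}{-1639 + 24134} \cdot 30 = \frac{1}{22495} \cdot 30 = \frac{6}{4499}$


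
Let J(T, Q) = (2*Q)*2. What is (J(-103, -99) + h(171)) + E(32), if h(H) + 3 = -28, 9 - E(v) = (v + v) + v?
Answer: -514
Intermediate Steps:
E(v) = 9 - 3*v (E(v) = 9 - ((v + v) + v) = 9 - (2*v + v) = 9 - 3*v)
J(T, Q) = 4*Q
h(H) = -31 (h(H) = -3 - 28 = -31)
(J(-103, -99) + h(171)) + E(32) = (4*(-99) - 31) + (9 - 3*32) = (-396 - 31) + (9 - 96) = -427 - 87 = -514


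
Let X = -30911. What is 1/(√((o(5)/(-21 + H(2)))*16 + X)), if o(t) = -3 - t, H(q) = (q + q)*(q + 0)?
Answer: -I*√580255/133905 ≈ -0.0056887*I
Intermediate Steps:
H(q) = 2*q² (H(q) = (2*q)*q = 2*q²)
1/(√((o(5)/(-21 + H(2)))*16 + X)) = 1/(√(((-3 - 1*5)/(-21 + 2*2²))*16 - 30911)) = 1/(√(((-3 - 5)/(-21 + 2*4))*16 - 30911)) = 1/(√(-8/(-21 + 8)*16 - 30911)) = 1/(√(-8/(-13)*16 - 30911)) = 1/(√(-8*(-1/13)*16 - 30911)) = 1/(√((8/13)*16 - 30911)) = 1/(√(128/13 - 30911)) = 1/(√(-401715/13)) = 1/(3*I*√580255/13) = -I*√580255/133905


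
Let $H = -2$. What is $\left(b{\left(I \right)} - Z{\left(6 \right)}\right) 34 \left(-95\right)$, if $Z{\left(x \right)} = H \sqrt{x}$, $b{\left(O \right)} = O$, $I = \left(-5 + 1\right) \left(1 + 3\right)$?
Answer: $51680 - 6460 \sqrt{6} \approx 35856.0$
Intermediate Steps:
$I = -16$ ($I = \left(-4\right) 4 = -16$)
$Z{\left(x \right)} = - 2 \sqrt{x}$
$\left(b{\left(I \right)} - Z{\left(6 \right)}\right) 34 \left(-95\right) = \left(-16 - - 2 \sqrt{6}\right) 34 \left(-95\right) = \left(-16 + 2 \sqrt{6}\right) 34 \left(-95\right) = \left(-544 + 68 \sqrt{6}\right) \left(-95\right) = 51680 - 6460 \sqrt{6}$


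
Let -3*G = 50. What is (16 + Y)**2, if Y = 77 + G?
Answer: 52441/9 ≈ 5826.8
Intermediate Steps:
G = -50/3 (G = -1/3*50 = -50/3 ≈ -16.667)
Y = 181/3 (Y = 77 - 50/3 = 181/3 ≈ 60.333)
(16 + Y)**2 = (16 + 181/3)**2 = (229/3)**2 = 52441/9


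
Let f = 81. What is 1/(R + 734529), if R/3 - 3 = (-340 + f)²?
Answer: 1/935781 ≈ 1.0686e-6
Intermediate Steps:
R = 201252 (R = 9 + 3*(-340 + 81)² = 9 + 3*(-259)² = 9 + 3*67081 = 9 + 201243 = 201252)
1/(R + 734529) = 1/(201252 + 734529) = 1/935781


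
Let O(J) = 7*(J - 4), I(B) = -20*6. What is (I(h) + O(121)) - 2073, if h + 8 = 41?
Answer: -1374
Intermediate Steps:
h = 33 (h = -8 + 41 = 33)
I(B) = -120
O(J) = -28 + 7*J (O(J) = 7*(-4 + J) = -28 + 7*J)
(I(h) + O(121)) - 2073 = (-120 + (-28 + 7*121)) - 2073 = (-120 + (-28 + 847)) - 2073 = (-120 + 819) - 2073 = 699 - 2073 = -1374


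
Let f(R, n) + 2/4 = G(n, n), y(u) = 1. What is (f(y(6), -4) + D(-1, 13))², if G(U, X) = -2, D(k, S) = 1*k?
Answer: 49/4 ≈ 12.250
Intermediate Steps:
D(k, S) = k
f(R, n) = -5/2 (f(R, n) = -½ - 2 = -5/2)
(f(y(6), -4) + D(-1, 13))² = (-5/2 - 1)² = (-7/2)² = 49/4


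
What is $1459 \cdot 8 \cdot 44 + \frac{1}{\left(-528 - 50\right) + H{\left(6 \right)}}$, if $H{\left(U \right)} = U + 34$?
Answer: $\frac{276299583}{538} \approx 5.1357 \cdot 10^{5}$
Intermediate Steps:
$H{\left(U \right)} = 34 + U$
$1459 \cdot 8 \cdot 44 + \frac{1}{\left(-528 - 50\right) + H{\left(6 \right)}} = 1459 \cdot 8 \cdot 44 + \frac{1}{\left(-528 - 50\right) + \left(34 + 6\right)} = 1459 \cdot 352 + \frac{1}{\left(-528 - 50\right) + 40} = 513568 + \frac{1}{-578 + 40} = 513568 + \frac{1}{-538} = 513568 - \frac{1}{538} = \frac{276299583}{538}$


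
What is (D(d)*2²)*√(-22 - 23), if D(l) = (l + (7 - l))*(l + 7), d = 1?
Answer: 672*I*√5 ≈ 1502.6*I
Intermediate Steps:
D(l) = 49 + 7*l (D(l) = 7*(7 + l) = 49 + 7*l)
(D(d)*2²)*√(-22 - 23) = ((49 + 7*1)*2²)*√(-22 - 23) = ((49 + 7)*4)*√(-45) = (56*4)*(3*I*√5) = 224*(3*I*√5) = 672*I*√5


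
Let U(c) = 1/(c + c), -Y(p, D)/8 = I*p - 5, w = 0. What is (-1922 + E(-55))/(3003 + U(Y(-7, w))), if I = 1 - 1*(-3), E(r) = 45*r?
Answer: -2321616/1585585 ≈ -1.4642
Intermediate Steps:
I = 4 (I = 1 + 3 = 4)
Y(p, D) = 40 - 32*p (Y(p, D) = -8*(4*p - 5) = -8*(-5 + 4*p) = 40 - 32*p)
U(c) = 1/(2*c)
(-1922 + E(-55))/(3003 + U(Y(-7, w))) = (-1922 + 45*(-55))/(3003 + 1/(2*(40 - 32*(-7)))) = (-1922 - 2475)/(3003 + 1/(2*(40 + 224))) = -4397/(3003 + (½)/264) = -4397/(3003 + (½)*(1/264)) = -4397/(3003 + 1/528) = -4397/1585585/528 = -4397*528/1585585 = -2321616/1585585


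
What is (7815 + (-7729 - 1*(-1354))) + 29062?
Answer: 30502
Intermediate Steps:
(7815 + (-7729 - 1*(-1354))) + 29062 = (7815 + (-7729 + 1354)) + 29062 = (7815 - 6375) + 29062 = 1440 + 29062 = 30502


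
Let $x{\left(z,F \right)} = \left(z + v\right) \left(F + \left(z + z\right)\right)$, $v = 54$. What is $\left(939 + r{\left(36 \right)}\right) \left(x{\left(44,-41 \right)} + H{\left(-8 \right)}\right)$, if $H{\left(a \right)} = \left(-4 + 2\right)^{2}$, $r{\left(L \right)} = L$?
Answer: $4494750$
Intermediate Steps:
$x{\left(z,F \right)} = \left(54 + z\right) \left(F + 2 z\right)$ ($x{\left(z,F \right)} = \left(z + 54\right) \left(F + \left(z + z\right)\right) = \left(54 + z\right) \left(F + 2 z\right)$)
$H{\left(a \right)} = 4$ ($H{\left(a \right)} = \left(-2\right)^{2} = 4$)
$\left(939 + r{\left(36 \right)}\right) \left(x{\left(44,-41 \right)} + H{\left(-8 \right)}\right) = \left(939 + 36\right) \left(\left(2 \cdot 44^{2} + 54 \left(-41\right) + 108 \cdot 44 - 1804\right) + 4\right) = 975 \left(\left(2 \cdot 1936 - 2214 + 4752 - 1804\right) + 4\right) = 975 \left(\left(3872 - 2214 + 4752 - 1804\right) + 4\right) = 975 \left(4606 + 4\right) = 975 \cdot 4610 = 4494750$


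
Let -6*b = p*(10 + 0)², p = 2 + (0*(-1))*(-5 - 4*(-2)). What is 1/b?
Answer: -3/100 ≈ -0.030000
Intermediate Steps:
p = 2 (p = 2 + 0*(-5 + 8) = 2 + 0*3 = 2 + 0 = 2)
b = -100/3 (b = -(10 + 0)²/3 = -10²/3 = -100/3 ≈ -33.333)
1/b = 1/(-100/3) = -3/100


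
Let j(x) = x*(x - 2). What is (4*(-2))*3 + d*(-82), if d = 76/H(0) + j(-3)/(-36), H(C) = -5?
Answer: 37697/30 ≈ 1256.6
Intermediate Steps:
j(x) = x*(-2 + x)
d = -937/60 (d = 76/(-5) - 3*(-2 - 3)/(-36) = 76*(-⅕) - 3*(-5)*(-1/36) = -76/5 + 15*(-1/36) = -76/5 - 5/12 = -937/60 ≈ -15.617)
(4*(-2))*3 + d*(-82) = (4*(-2))*3 - 937/60*(-82) = -8*3 + 38417/30 = -24 + 38417/30 = 37697/30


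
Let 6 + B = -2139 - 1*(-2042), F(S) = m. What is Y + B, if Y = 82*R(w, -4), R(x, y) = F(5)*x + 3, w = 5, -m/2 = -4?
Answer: 3423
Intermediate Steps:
m = 8 (m = -2*(-4) = 8)
F(S) = 8
R(x, y) = 3 + 8*x (R(x, y) = 8*x + 3 = 3 + 8*x)
Y = 3526 (Y = 82*(3 + 8*5) = 82*(3 + 40) = 82*43 = 3526)
B = -103 (B = -6 + (-2139 - 1*(-2042)) = -6 + (-2139 + 2042) = -6 - 97 = -103)
Y + B = 3526 - 103 = 3423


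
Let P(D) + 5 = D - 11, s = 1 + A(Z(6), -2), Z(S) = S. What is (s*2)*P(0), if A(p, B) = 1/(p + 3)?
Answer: -320/9 ≈ -35.556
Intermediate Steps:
A(p, B) = 1/(3 + p)
s = 10/9 (s = 1 + 1/(3 + 6) = 1 + 1/9 = 1 + ⅑ = 10/9 ≈ 1.1111)
P(D) = -16 + D (P(D) = -5 + (D - 11) = -5 + (-11 + D) = -16 + D)
(s*2)*P(0) = ((10/9)*2)*(-16 + 0) = (20/9)*(-16) = -320/9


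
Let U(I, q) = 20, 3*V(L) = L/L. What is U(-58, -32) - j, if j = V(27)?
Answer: 59/3 ≈ 19.667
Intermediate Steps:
V(L) = ⅓ (V(L) = (L/L)/3 = (⅓)*1 = ⅓)
j = ⅓ ≈ 0.33333
U(-58, -32) - j = 20 - 1*⅓ = 20 - ⅓ = 59/3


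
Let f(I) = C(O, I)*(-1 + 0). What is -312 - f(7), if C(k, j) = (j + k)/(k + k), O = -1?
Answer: -315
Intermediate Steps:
C(k, j) = (j + k)/(2*k) (C(k, j) = (j + k)/((2*k)) = (j + k)*(1/(2*k)) = (j + k)/(2*k))
f(I) = -1/2 + I/2 (f(I) = ((1/2)*(I - 1)/(-1))*(-1 + 0) = ((1/2)*(-1)*(-1 + I))*(-1) = (1/2 - I/2)*(-1) = -1/2 + I/2)
-312 - f(7) = -312 - (-1/2 + (1/2)*7) = -312 - (-1/2 + 7/2) = -312 - 1*3 = -312 - 3 = -315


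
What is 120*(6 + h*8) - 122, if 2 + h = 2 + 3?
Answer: 3478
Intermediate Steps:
h = 3 (h = -2 + (2 + 3) = -2 + 5 = 3)
120*(6 + h*8) - 122 = 120*(6 + 3*8) - 122 = 120*(6 + 24) - 122 = 120*30 - 122 = 3600 - 122 = 3478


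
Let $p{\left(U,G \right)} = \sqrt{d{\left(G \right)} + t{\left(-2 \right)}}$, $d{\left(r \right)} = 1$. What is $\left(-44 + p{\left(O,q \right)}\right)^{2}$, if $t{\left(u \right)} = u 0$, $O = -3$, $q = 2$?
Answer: $1849$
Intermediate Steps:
$t{\left(u \right)} = 0$
$p{\left(U,G \right)} = 1$ ($p{\left(U,G \right)} = \sqrt{1 + 0} = \sqrt{1} = 1$)
$\left(-44 + p{\left(O,q \right)}\right)^{2} = \left(-44 + 1\right)^{2} = \left(-43\right)^{2} = 1849$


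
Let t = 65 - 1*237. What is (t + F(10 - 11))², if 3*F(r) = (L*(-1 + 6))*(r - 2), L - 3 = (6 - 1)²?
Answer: 97344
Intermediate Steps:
t = -172 (t = 65 - 237 = -172)
L = 28 (L = 3 + (6 - 1)² = 3 + 5² = 3 + 25 = 28)
F(r) = -280/3 + 140*r/3 (F(r) = ((28*(-1 + 6))*(r - 2))/3 = ((28*5)*(-2 + r))/3 = (140*(-2 + r))/3 = (-280 + 140*r)/3 = -280/3 + 140*r/3)
(t + F(10 - 11))² = (-172 + (-280/3 + 140*(10 - 11)/3))² = (-172 + (-280/3 + (140/3)*(-1)))² = (-172 + (-280/3 - 140/3))² = (-172 - 140)² = (-312)² = 97344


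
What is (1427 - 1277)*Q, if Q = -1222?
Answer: -183300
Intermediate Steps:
(1427 - 1277)*Q = (1427 - 1277)*(-1222) = 150*(-1222) = -183300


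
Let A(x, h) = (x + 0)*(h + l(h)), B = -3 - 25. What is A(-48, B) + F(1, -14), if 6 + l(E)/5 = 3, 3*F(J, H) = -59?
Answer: 6133/3 ≈ 2044.3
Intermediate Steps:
F(J, H) = -59/3 (F(J, H) = (⅓)*(-59) = -59/3)
l(E) = -15 (l(E) = -30 + 5*3 = -30 + 15 = -15)
B = -28
A(x, h) = x*(-15 + h) (A(x, h) = (x + 0)*(h - 15) = x*(-15 + h))
A(-48, B) + F(1, -14) = -48*(-15 - 28) - 59/3 = -48*(-43) - 59/3 = 2064 - 59/3 = 6133/3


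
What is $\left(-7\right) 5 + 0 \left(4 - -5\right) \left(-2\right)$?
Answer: $-35$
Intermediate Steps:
$\left(-7\right) 5 + 0 \left(4 - -5\right) \left(-2\right) = -35 + 0 \left(4 + 5\right) \left(-2\right) = -35 + 0 \cdot 9 \left(-2\right) = -35 + 0 \left(-2\right) = -35 + 0 = -35$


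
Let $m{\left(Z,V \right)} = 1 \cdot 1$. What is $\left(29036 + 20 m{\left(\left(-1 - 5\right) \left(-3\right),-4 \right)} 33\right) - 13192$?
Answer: $16504$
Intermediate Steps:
$m{\left(Z,V \right)} = 1$
$\left(29036 + 20 m{\left(\left(-1 - 5\right) \left(-3\right),-4 \right)} 33\right) - 13192 = \left(29036 + 20 \cdot 1 \cdot 33\right) - 13192 = \left(29036 + 20 \cdot 33\right) - 13192 = \left(29036 + 660\right) - 13192 = 29696 - 13192 = 16504$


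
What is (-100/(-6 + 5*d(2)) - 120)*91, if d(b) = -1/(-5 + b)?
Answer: -8820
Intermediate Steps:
(-100/(-6 + 5*d(2)) - 120)*91 = (-100/(-6 + 5*(-1/(-5 + 2))) - 120)*91 = (-100/(-6 + 5*(-1/(-3))) - 120)*91 = (-100/(-6 + 5*(-1*(-1/3))) - 120)*91 = (-100/(-6 + 5*(1/3)) - 120)*91 = (-100/(-6 + 5/3) - 120)*91 = (-100/(-13/3) - 120)*91 = (-100*(-3/13) - 120)*91 = (300/13 - 120)*91 = -1260/13*91 = -8820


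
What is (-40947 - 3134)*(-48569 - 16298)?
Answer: 2859402227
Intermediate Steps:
(-40947 - 3134)*(-48569 - 16298) = -44081*(-64867) = 2859402227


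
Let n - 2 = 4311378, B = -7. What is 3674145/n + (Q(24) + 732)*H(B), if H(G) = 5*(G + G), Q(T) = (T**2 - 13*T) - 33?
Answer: -58125290331/862276 ≈ -67409.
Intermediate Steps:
Q(T) = -33 + T**2 - 13*T
H(G) = 10*G (H(G) = 5*(2*G) = 10*G)
n = 4311380 (n = 2 + 4311378 = 4311380)
3674145/n + (Q(24) + 732)*H(B) = 3674145/4311380 + ((-33 + 24**2 - 13*24) + 732)*(10*(-7)) = 3674145*(1/4311380) + ((-33 + 576 - 312) + 732)*(-70) = 734829/862276 + (231 + 732)*(-70) = 734829/862276 + 963*(-70) = 734829/862276 - 67410 = -58125290331/862276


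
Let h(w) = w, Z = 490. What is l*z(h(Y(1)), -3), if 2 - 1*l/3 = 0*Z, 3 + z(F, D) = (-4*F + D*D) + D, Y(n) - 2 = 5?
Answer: -150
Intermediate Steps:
Y(n) = 7 (Y(n) = 2 + 5 = 7)
z(F, D) = -3 + D + D² - 4*F (z(F, D) = -3 + ((-4*F + D*D) + D) = -3 + ((-4*F + D²) + D) = -3 + ((D² - 4*F) + D) = -3 + (D + D² - 4*F) = -3 + D + D² - 4*F)
l = 6 (l = 6 - 0*490 = 6 - 3*0 = 6 + 0 = 6)
l*z(h(Y(1)), -3) = 6*(-3 - 3 + (-3)² - 4*7) = 6*(-3 - 3 + 9 - 28) = 6*(-25) = -150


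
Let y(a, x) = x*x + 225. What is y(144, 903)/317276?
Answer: 407817/158638 ≈ 2.5707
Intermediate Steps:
y(a, x) = 225 + x² (y(a, x) = x² + 225 = 225 + x²)
y(144, 903)/317276 = (225 + 903²)/317276 = (225 + 815409)*(1/317276) = 815634*(1/317276) = 407817/158638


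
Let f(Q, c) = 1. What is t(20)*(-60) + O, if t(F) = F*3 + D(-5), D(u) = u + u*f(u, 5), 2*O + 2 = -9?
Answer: -6011/2 ≈ -3005.5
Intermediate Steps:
O = -11/2 (O = -1 + (½)*(-9) = -1 - 9/2 = -11/2 ≈ -5.5000)
D(u) = 2*u (D(u) = u + u*1 = u + u = 2*u)
t(F) = -10 + 3*F (t(F) = F*3 + 2*(-5) = 3*F - 10 = -10 + 3*F)
t(20)*(-60) + O = (-10 + 3*20)*(-60) - 11/2 = (-10 + 60)*(-60) - 11/2 = 50*(-60) - 11/2 = -3000 - 11/2 = -6011/2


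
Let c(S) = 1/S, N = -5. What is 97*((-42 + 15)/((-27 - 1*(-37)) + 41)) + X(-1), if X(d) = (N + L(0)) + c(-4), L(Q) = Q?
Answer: -3849/68 ≈ -56.603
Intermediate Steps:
X(d) = -21/4 (X(d) = (-5 + 0) + 1/(-4) = -5 - ¼ = -21/4)
97*((-42 + 15)/((-27 - 1*(-37)) + 41)) + X(-1) = 97*((-42 + 15)/((-27 - 1*(-37)) + 41)) - 21/4 = 97*(-27/((-27 + 37) + 41)) - 21/4 = 97*(-27/(10 + 41)) - 21/4 = 97*(-27/51) - 21/4 = 97*(-27*1/51) - 21/4 = 97*(-9/17) - 21/4 = -873/17 - 21/4 = -3849/68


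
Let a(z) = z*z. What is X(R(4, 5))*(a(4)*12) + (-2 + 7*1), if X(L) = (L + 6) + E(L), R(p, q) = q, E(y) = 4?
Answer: 2885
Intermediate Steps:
a(z) = z²
X(L) = 10 + L (X(L) = (L + 6) + 4 = (6 + L) + 4 = 10 + L)
X(R(4, 5))*(a(4)*12) + (-2 + 7*1) = (10 + 5)*(4²*12) + (-2 + 7*1) = 15*(16*12) + (-2 + 7) = 15*192 + 5 = 2880 + 5 = 2885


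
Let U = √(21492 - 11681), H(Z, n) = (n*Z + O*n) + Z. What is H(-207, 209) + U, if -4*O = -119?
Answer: -149009/4 + √9811 ≈ -37153.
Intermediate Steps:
O = 119/4 (O = -¼*(-119) = 119/4 ≈ 29.750)
H(Z, n) = Z + 119*n/4 + Z*n (H(Z, n) = (n*Z + 119*n/4) + Z = (Z*n + 119*n/4) + Z = (119*n/4 + Z*n) + Z = Z + 119*n/4 + Z*n)
U = √9811 ≈ 99.051
H(-207, 209) + U = (-207 + (119/4)*209 - 207*209) + √9811 = (-207 + 24871/4 - 43263) + √9811 = -149009/4 + √9811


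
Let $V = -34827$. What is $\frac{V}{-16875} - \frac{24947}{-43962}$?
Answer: $\frac{216893911}{82428750} \approx 2.6313$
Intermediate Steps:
$\frac{V}{-16875} - \frac{24947}{-43962} = - \frac{34827}{-16875} - \frac{24947}{-43962} = \left(-34827\right) \left(- \frac{1}{16875}\right) - - \frac{24947}{43962} = \frac{11609}{5625} + \frac{24947}{43962} = \frac{216893911}{82428750}$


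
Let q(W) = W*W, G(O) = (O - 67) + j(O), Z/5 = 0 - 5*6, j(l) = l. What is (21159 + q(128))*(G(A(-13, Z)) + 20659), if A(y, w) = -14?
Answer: 772034252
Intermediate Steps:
Z = -150 (Z = 5*(0 - 5*6) = 5*(0 - 30) = 5*(-30) = -150)
G(O) = -67 + 2*O (G(O) = (O - 67) + O = (-67 + O) + O = -67 + 2*O)
q(W) = W**2
(21159 + q(128))*(G(A(-13, Z)) + 20659) = (21159 + 128**2)*((-67 + 2*(-14)) + 20659) = (21159 + 16384)*((-67 - 28) + 20659) = 37543*(-95 + 20659) = 37543*20564 = 772034252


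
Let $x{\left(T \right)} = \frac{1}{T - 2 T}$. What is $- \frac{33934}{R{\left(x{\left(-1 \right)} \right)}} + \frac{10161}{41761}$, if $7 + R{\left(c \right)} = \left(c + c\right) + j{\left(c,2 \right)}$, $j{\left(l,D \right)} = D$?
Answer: $\frac{1417148257}{125283} \approx 11312.0$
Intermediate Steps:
$x{\left(T \right)} = - \frac{1}{T}$ ($x{\left(T \right)} = \frac{1}{\left(-1\right) T} = - \frac{1}{T}$)
$R{\left(c \right)} = -5 + 2 c$ ($R{\left(c \right)} = -7 + \left(\left(c + c\right) + 2\right) = -7 + \left(2 c + 2\right) = -7 + \left(2 + 2 c\right) = -5 + 2 c$)
$- \frac{33934}{R{\left(x{\left(-1 \right)} \right)}} + \frac{10161}{41761} = - \frac{33934}{-5 + 2 \left(- \frac{1}{-1}\right)} + \frac{10161}{41761} = - \frac{33934}{-5 + 2 \left(\left(-1\right) \left(-1\right)\right)} + 10161 \cdot \frac{1}{41761} = - \frac{33934}{-5 + 2 \cdot 1} + \frac{10161}{41761} = - \frac{33934}{-5 + 2} + \frac{10161}{41761} = - \frac{33934}{-3} + \frac{10161}{41761} = \left(-33934\right) \left(- \frac{1}{3}\right) + \frac{10161}{41761} = \frac{33934}{3} + \frac{10161}{41761} = \frac{1417148257}{125283}$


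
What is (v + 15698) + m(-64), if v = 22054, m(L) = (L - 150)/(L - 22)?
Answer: 1623443/43 ≈ 37755.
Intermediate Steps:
m(L) = (-150 + L)/(-22 + L)
(v + 15698) + m(-64) = (22054 + 15698) + (-150 - 64)/(-22 - 64) = 37752 - 214/(-86) = 37752 - 1/86*(-214) = 37752 + 107/43 = 1623443/43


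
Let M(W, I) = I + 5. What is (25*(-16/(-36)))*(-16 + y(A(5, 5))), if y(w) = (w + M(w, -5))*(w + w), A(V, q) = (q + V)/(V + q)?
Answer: -1400/9 ≈ -155.56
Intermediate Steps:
M(W, I) = 5 + I
A(V, q) = 1 (A(V, q) = (V + q)/(V + q) = 1)
y(w) = 2*w² (y(w) = (w + (5 - 5))*(w + w) = (w + 0)*(2*w) = w*(2*w) = 2*w²)
(25*(-16/(-36)))*(-16 + y(A(5, 5))) = (25*(-16/(-36)))*(-16 + 2*1²) = (25*(-16*(-1/36)))*(-16 + 2*1) = (25*(4/9))*(-16 + 2) = (100/9)*(-14) = -1400/9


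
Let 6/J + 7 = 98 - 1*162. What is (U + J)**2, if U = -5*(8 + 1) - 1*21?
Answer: 22014864/5041 ≈ 4367.2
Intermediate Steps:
U = -66 (U = -5*9 - 21 = -45 - 21 = -66)
J = -6/71 (J = 6/(-7 + (98 - 1*162)) = 6/(-7 + (98 - 162)) = 6/(-7 - 64) = 6/(-71) = 6*(-1/71) = -6/71 ≈ -0.084507)
(U + J)**2 = (-66 - 6/71)**2 = (-4692/71)**2 = 22014864/5041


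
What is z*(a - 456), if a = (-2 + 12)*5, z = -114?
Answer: 46284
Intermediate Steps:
a = 50 (a = 10*5 = 50)
z*(a - 456) = -114*(50 - 456) = -114*(-406) = 46284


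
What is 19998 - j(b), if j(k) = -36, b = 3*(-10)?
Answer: 20034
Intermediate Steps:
b = -30
19998 - j(b) = 19998 - 1*(-36) = 19998 + 36 = 20034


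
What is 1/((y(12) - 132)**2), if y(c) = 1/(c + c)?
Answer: 576/10029889 ≈ 5.7428e-5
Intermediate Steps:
y(c) = 1/(2*c)
1/((y(12) - 132)**2) = 1/(((1/2)/12 - 132)**2) = 1/(((1/2)*(1/12) - 132)**2) = 1/((1/24 - 132)**2) = 1/((-3167/24)**2) = 1/(10029889/576) = 576/10029889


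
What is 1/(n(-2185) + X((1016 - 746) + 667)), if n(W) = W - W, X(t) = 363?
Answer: 1/363 ≈ 0.0027548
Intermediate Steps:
n(W) = 0
1/(n(-2185) + X((1016 - 746) + 667)) = 1/(0 + 363) = 1/363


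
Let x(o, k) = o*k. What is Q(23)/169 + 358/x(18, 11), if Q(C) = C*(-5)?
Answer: 18866/16731 ≈ 1.1276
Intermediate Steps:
Q(C) = -5*C
x(o, k) = k*o
Q(23)/169 + 358/x(18, 11) = -5*23/169 + 358/((11*18)) = -115*1/169 + 358/198 = -115/169 + 358*(1/198) = -115/169 + 179/99 = 18866/16731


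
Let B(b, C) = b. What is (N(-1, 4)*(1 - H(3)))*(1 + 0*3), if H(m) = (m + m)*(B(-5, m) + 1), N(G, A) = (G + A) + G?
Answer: 50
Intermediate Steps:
N(G, A) = A + 2*G (N(G, A) = (A + G) + G = A + 2*G)
H(m) = -8*m (H(m) = (m + m)*(-5 + 1) = (2*m)*(-4) = -8*m)
(N(-1, 4)*(1 - H(3)))*(1 + 0*3) = ((4 + 2*(-1))*(1 - (-8)*3))*(1 + 0*3) = ((4 - 2)*(1 - 1*(-24)))*(1 + 0) = (2*(1 + 24))*1 = (2*25)*1 = 50*1 = 50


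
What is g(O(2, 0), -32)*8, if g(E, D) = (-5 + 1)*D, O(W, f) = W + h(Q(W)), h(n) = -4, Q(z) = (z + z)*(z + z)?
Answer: 1024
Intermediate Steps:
Q(z) = 4*z² (Q(z) = (2*z)*(2*z) = 4*z²)
O(W, f) = -4 + W (O(W, f) = W - 4 = -4 + W)
g(E, D) = -4*D
g(O(2, 0), -32)*8 = -4*(-32)*8 = 128*8 = 1024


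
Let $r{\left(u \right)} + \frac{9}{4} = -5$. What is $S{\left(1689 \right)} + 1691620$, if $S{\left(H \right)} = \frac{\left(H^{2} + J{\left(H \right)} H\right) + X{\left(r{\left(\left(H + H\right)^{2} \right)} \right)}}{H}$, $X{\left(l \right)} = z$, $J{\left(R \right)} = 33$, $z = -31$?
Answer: $\frac{2860054607}{1689} \approx 1.6933 \cdot 10^{6}$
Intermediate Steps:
$r{\left(u \right)} = - \frac{29}{4}$ ($r{\left(u \right)} = - \frac{9}{4} - 5 = - \frac{29}{4}$)
$X{\left(l \right)} = -31$
$S{\left(H \right)} = \frac{-31 + H^{2} + 33 H}{H}$ ($S{\left(H \right)} = \frac{\left(H^{2} + 33 H\right) - 31}{H} = \frac{-31 + H^{2} + 33 H}{H}$)
$S{\left(1689 \right)} + 1691620 = \left(33 + 1689 - \frac{31}{1689}\right) + 1691620 = \frac{2908427}{1689} + 1691620 = \frac{2860054607}{1689}$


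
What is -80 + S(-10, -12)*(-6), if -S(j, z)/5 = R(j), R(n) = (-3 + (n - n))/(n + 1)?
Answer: -70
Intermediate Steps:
R(n) = -3/(1 + n) (R(n) = (-3 + 0)/(1 + n) = -3/(1 + n))
S(j, z) = 15/(1 + j) (S(j, z) = -(-15)/(1 + j) = 15/(1 + j))
-80 + S(-10, -12)*(-6) = -80 + (15/(1 - 10))*(-6) = -80 + (15/(-9))*(-6) = -80 + (15*(-1/9))*(-6) = -80 - 5/3*(-6) = -80 + 10 = -70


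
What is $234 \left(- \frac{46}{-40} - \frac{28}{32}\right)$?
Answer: $\frac{1287}{20} \approx 64.35$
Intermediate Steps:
$234 \left(- \frac{46}{-40} - \frac{28}{32}\right) = 234 \left(\left(-46\right) \left(- \frac{1}{40}\right) - \frac{7}{8}\right) = 234 \left(\frac{23}{20} - \frac{7}{8}\right) = 234 \cdot \frac{11}{40} = \frac{1287}{20}$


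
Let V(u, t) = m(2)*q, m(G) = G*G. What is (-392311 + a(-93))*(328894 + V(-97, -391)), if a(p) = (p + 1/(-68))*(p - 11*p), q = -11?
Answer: -2676789508075/17 ≈ -1.5746e+11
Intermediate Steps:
a(p) = -10*p*(-1/68 + p) (a(p) = (p - 1/68)*(-10*p) = (-1/68 + p)*(-10*p) = -10*p*(-1/68 + p))
m(G) = G²
V(u, t) = -44 (V(u, t) = 2²*(-11) = 4*(-11) = -44)
(-392311 + a(-93))*(328894 + V(-97, -391)) = (-392311 + (5/34)*(-93)*(1 - 68*(-93)))*(328894 - 44) = (-392311 + (5/34)*(-93)*(1 + 6324))*328850 = (-392311 + (5/34)*(-93)*6325)*328850 = (-392311 - 2941125/34)*328850 = -16279699/34*328850 = -2676789508075/17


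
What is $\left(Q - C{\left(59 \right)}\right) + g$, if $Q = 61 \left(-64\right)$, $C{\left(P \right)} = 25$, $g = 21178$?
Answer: $17249$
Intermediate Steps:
$Q = -3904$
$\left(Q - C{\left(59 \right)}\right) + g = \left(-3904 - 25\right) + 21178 = -3929 + 21178 = 17249$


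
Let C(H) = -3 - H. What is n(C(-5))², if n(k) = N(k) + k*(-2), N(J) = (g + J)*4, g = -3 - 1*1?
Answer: 144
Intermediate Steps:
g = -4 (g = -3 - 1 = -4)
N(J) = -16 + 4*J (N(J) = (-4 + J)*4 = -16 + 4*J)
n(k) = -16 + 2*k (n(k) = (-16 + 4*k) + k*(-2) = (-16 + 4*k) - 2*k = -16 + 2*k)
n(C(-5))² = (-16 + 2*(-3 - 1*(-5)))² = (-16 + 2*(-3 + 5))² = (-16 + 2*2)² = (-16 + 4)² = (-12)² = 144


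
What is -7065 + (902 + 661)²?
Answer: 2435904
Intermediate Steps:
-7065 + (902 + 661)² = -7065 + 1563² = -7065 + 2442969 = 2435904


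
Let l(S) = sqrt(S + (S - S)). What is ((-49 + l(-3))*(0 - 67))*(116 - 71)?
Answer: 147735 - 3015*I*sqrt(3) ≈ 1.4774e+5 - 5222.1*I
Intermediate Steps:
l(S) = sqrt(S) (l(S) = sqrt(S + 0) = sqrt(S))
((-49 + l(-3))*(0 - 67))*(116 - 71) = ((-49 + sqrt(-3))*(0 - 67))*(116 - 71) = ((-49 + I*sqrt(3))*(-67))*45 = (3283 - 67*I*sqrt(3))*45 = 147735 - 3015*I*sqrt(3)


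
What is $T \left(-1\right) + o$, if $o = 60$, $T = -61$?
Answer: $121$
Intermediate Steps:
$T \left(-1\right) + o = \left(-61\right) \left(-1\right) + 60 = 61 + 60 = 121$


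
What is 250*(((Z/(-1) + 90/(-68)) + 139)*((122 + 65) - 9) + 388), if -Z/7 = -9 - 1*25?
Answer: -74245750/17 ≈ -4.3674e+6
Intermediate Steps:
Z = 238 (Z = -7*(-9 - 1*25) = -7*(-9 - 25) = -7*(-34) = 238)
250*(((Z/(-1) + 90/(-68)) + 139)*((122 + 65) - 9) + 388) = 250*(((238/(-1) + 90/(-68)) + 139)*((122 + 65) - 9) + 388) = 250*(((238*(-1) + 90*(-1/68)) + 139)*(187 - 9) + 388) = 250*(((-238 - 45/34) + 139)*178 + 388) = 250*((-8137/34 + 139)*178 + 388) = 250*(-3411/34*178 + 388) = 250*(-303579/17 + 388) = 250*(-296983/17) = -74245750/17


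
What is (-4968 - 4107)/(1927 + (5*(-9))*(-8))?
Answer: -9075/2287 ≈ -3.9681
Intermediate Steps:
(-4968 - 4107)/(1927 + (5*(-9))*(-8)) = -9075/(1927 - 45*(-8)) = -9075/(1927 + 360) = -9075/2287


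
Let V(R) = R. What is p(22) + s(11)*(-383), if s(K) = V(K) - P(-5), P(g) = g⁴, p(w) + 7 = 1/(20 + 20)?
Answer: 9406201/40 ≈ 2.3516e+5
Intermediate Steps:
p(w) = -279/40 (p(w) = -7 + 1/(20 + 20) = -7 + 1/40 = -279/40)
s(K) = -625 + K (s(K) = K - 1*(-5)⁴ = K - 1*625 = K - 625 = -625 + K)
p(22) + s(11)*(-383) = -279/40 + (-625 + 11)*(-383) = -279/40 - 614*(-383) = -279/40 + 235162 = 9406201/40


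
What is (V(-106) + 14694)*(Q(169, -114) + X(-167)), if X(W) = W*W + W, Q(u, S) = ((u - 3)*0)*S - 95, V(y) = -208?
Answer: 400204722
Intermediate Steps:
Q(u, S) = -95 (Q(u, S) = ((-3 + u)*0)*S - 95 = 0*S - 95 = 0 - 95 = -95)
X(W) = W + W**2 (X(W) = W**2 + W = W + W**2)
(V(-106) + 14694)*(Q(169, -114) + X(-167)) = (-208 + 14694)*(-95 - 167*(1 - 167)) = 14486*(-95 - 167*(-166)) = 14486*(-95 + 27722) = 14486*27627 = 400204722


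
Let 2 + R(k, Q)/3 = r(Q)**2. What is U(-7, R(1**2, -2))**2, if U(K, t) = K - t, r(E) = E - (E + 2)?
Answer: 169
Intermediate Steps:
r(E) = -2 (r(E) = E - (2 + E) = E + (-2 - E) = -2)
R(k, Q) = 6 (R(k, Q) = -6 + 3*(-2)**2 = -6 + 3*4 = -6 + 12 = 6)
U(-7, R(1**2, -2))**2 = (-7 - 1*6)**2 = (-7 - 6)**2 = (-13)**2 = 169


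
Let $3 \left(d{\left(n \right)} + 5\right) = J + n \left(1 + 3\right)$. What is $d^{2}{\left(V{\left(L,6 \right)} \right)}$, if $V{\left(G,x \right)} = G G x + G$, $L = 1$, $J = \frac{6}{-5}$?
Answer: $\frac{3481}{225} \approx 15.471$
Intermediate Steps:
$J = - \frac{6}{5}$ ($J = 6 \left(- \frac{1}{5}\right) = - \frac{6}{5} \approx -1.2$)
$V{\left(G,x \right)} = G + x G^{2}$ ($V{\left(G,x \right)} = G^{2} x + G = x G^{2} + G = G + x G^{2}$)
$d{\left(n \right)} = - \frac{27}{5} + \frac{4 n}{3}$ ($d{\left(n \right)} = -5 + \frac{- \frac{6}{5} + n \left(1 + 3\right)}{3} = -5 + \frac{- \frac{6}{5} + n 4}{3} = -5 + \frac{- \frac{6}{5} + 4 n}{3} = -5 + \left(- \frac{2}{5} + \frac{4 n}{3}\right) = - \frac{27}{5} + \frac{4 n}{3}$)
$d^{2}{\left(V{\left(L,6 \right)} \right)} = \left(- \frac{27}{5} + \frac{4 \cdot 1 \left(1 + 1 \cdot 6\right)}{3}\right)^{2} = \left(- \frac{27}{5} + \frac{4 \cdot 1 \left(1 + 6\right)}{3}\right)^{2} = \left(- \frac{27}{5} + \frac{4 \cdot 1 \cdot 7}{3}\right)^{2} = \left(- \frac{27}{5} + \frac{4}{3} \cdot 7\right)^{2} = \left(- \frac{27}{5} + \frac{28}{3}\right)^{2} = \left(\frac{59}{15}\right)^{2} = \frac{3481}{225}$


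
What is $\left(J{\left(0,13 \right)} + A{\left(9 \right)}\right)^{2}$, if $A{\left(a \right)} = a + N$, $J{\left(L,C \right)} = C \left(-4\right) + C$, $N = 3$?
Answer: $729$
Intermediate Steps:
$J{\left(L,C \right)} = - 3 C$ ($J{\left(L,C \right)} = - 4 C + C = - 3 C$)
$A{\left(a \right)} = 3 + a$ ($A{\left(a \right)} = a + 3 = 3 + a$)
$\left(J{\left(0,13 \right)} + A{\left(9 \right)}\right)^{2} = \left(\left(-3\right) 13 + \left(3 + 9\right)\right)^{2} = \left(-39 + 12\right)^{2} = \left(-27\right)^{2} = 729$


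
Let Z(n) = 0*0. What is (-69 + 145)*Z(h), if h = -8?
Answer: 0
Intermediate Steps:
Z(n) = 0
(-69 + 145)*Z(h) = (-69 + 145)*0 = 76*0 = 0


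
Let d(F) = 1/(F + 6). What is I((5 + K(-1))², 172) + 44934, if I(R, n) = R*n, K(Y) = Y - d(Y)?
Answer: 1185442/25 ≈ 47418.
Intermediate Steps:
d(F) = 1/(6 + F)
K(Y) = Y - 1/(6 + Y)
I((5 + K(-1))², 172) + 44934 = (5 + (-1 - (6 - 1))/(6 - 1))²*172 + 44934 = (5 + (-1 - 1*5)/5)²*172 + 44934 = (5 + (-1 - 5)/5)²*172 + 44934 = (5 + (⅕)*(-6))²*172 + 44934 = (5 - 6/5)²*172 + 44934 = (19/5)²*172 + 44934 = (361/25)*172 + 44934 = 62092/25 + 44934 = 1185442/25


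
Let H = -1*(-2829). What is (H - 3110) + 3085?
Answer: 2804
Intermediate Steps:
H = 2829
(H - 3110) + 3085 = (2829 - 3110) + 3085 = -281 + 3085 = 2804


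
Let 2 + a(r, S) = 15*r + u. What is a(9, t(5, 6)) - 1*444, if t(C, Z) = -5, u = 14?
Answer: -297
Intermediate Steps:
a(r, S) = 12 + 15*r (a(r, S) = -2 + (15*r + 14) = -2 + (14 + 15*r) = 12 + 15*r)
a(9, t(5, 6)) - 1*444 = (12 + 15*9) - 1*444 = (12 + 135) - 444 = 147 - 444 = -297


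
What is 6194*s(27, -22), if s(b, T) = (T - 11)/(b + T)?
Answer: -204402/5 ≈ -40880.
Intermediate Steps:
s(b, T) = (-11 + T)/(T + b)
6194*s(27, -22) = 6194*((-11 - 22)/(-22 + 27)) = 6194*(-33/5) = -204402/5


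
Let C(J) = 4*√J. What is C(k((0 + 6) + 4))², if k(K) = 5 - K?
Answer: -80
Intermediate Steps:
C(k((0 + 6) + 4))² = (4*√(5 - ((0 + 6) + 4)))² = (4*√(5 - (6 + 4)))² = (4*√(5 - 1*10))² = (4*√(5 - 10))² = (4*√(-5))² = (4*(I*√5))² = (4*I*√5)² = -80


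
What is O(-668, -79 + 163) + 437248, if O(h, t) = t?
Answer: 437332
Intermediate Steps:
O(-668, -79 + 163) + 437248 = (-79 + 163) + 437248 = 84 + 437248 = 437332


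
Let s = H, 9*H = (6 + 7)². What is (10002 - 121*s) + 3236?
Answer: 98693/9 ≈ 10966.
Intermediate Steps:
H = 169/9 (H = (6 + 7)²/9 = (⅑)*13² = (⅑)*169 = 169/9 ≈ 18.778)
s = 169/9 ≈ 18.778
(10002 - 121*s) + 3236 = (10002 - 121*169/9) + 3236 = (10002 - 20449/9) + 3236 = 69569/9 + 3236 = 98693/9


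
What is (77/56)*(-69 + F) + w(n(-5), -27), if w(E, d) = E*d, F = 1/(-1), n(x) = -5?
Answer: 155/4 ≈ 38.750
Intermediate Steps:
F = -1
(77/56)*(-69 + F) + w(n(-5), -27) = (77/56)*(-69 - 1) - 5*(-27) = (77*(1/56))*(-70) + 135 = (11/8)*(-70) + 135 = -385/4 + 135 = 155/4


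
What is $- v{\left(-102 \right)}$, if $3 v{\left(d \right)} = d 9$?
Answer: $306$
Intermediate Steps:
$v{\left(d \right)} = 3 d$ ($v{\left(d \right)} = \frac{d 9}{3} = \frac{9 d}{3} = 3 d$)
$- v{\left(-102 \right)} = - 3 \left(-102\right) = \left(-1\right) \left(-306\right) = 306$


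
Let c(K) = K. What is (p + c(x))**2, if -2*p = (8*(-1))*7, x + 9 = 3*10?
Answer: 2401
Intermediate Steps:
x = 21 (x = -9 + 3*10 = -9 + 30 = 21)
p = 28 (p = -8*(-1)*7/2 = -(-4)*7 = -1/2*(-56) = 28)
(p + c(x))**2 = (28 + 21)**2 = 49**2 = 2401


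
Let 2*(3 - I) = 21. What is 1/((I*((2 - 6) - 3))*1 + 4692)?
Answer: 2/9489 ≈ 0.00021077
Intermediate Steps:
I = -15/2 (I = 3 - 1/2*21 = 3 - 21/2 = -15/2 ≈ -7.5000)
1/((I*((2 - 6) - 3))*1 + 4692) = 1/(-15*((2 - 6) - 3)/2*1 + 4692) = 1/(-15*(-4 - 3)/2*1 + 4692) = 1/(-15/2*(-7)*1 + 4692) = 1/((105/2)*1 + 4692) = 1/(105/2 + 4692) = 1/(9489/2) = 2/9489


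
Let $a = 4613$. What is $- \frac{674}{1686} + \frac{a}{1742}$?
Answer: $\frac{3301705}{1468506} \approx 2.2483$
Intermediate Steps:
$- \frac{674}{1686} + \frac{a}{1742} = - \frac{674}{1686} + \frac{4613}{1742} = \left(-674\right) \frac{1}{1686} + 4613 \cdot \frac{1}{1742} = - \frac{337}{843} + \frac{4613}{1742} = \frac{3301705}{1468506}$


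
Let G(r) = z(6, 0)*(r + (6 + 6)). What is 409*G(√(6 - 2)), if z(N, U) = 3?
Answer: 17178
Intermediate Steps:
G(r) = 36 + 3*r (G(r) = 3*(r + (6 + 6)) = 3*(r + 12) = 3*(12 + r) = 36 + 3*r)
409*G(√(6 - 2)) = 409*(36 + 3*√(6 - 2)) = 409*(36 + 3*√4) = 409*(36 + 3*2) = 409*(36 + 6) = 409*42 = 17178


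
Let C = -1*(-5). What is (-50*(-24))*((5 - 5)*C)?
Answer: 0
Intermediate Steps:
C = 5
(-50*(-24))*((5 - 5)*C) = (-50*(-24))*((5 - 5)*5) = 1200*(0*5) = 1200*0 = 0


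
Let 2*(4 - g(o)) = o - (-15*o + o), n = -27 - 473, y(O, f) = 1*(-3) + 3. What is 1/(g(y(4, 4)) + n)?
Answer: -1/496 ≈ -0.0020161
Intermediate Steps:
y(O, f) = 0 (y(O, f) = -3 + 3 = 0)
n = -500
g(o) = 4 - 15*o/2 (g(o) = 4 - (o - (-15*o + o))/2 = 4 - (o - (-14)*o)/2 = 4 - (o + 14*o)/2 = 4 - 15*o/2)
1/(g(y(4, 4)) + n) = 1/((4 - 15/2*0) - 500) = 1/((4 + 0) - 500) = 1/(4 - 500) = 1/(-496) = -1/496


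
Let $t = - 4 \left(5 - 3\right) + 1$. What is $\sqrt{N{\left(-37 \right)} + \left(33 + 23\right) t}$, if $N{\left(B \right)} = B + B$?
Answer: $i \sqrt{466} \approx 21.587 i$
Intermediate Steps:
$t = -7$ ($t = \left(-4\right) 2 + 1 = -8 + 1 = -7$)
$N{\left(B \right)} = 2 B$
$\sqrt{N{\left(-37 \right)} + \left(33 + 23\right) t} = \sqrt{2 \left(-37\right) + \left(33 + 23\right) \left(-7\right)} = \sqrt{-74 + 56 \left(-7\right)} = \sqrt{-74 - 392} = \sqrt{-466} = i \sqrt{466}$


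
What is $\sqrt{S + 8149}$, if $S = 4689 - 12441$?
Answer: $\sqrt{397} \approx 19.925$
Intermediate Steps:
$S = -7752$ ($S = 4689 - 12441 = -7752$)
$\sqrt{S + 8149} = \sqrt{-7752 + 8149} = \sqrt{397}$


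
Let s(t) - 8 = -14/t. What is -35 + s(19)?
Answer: -527/19 ≈ -27.737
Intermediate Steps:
s(t) = 8 - 14/t
-35 + s(19) = -35 + (8 - 14/19) = -35 + 138/19 = -527/19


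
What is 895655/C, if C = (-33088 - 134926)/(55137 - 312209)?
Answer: 115123911080/84007 ≈ 1.3704e+6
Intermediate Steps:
C = 84007/128536 (C = -168014/(-257072) = -168014*(-1/257072) = 84007/128536 ≈ 0.65357)
895655/C = 895655/(84007/128536) = 895655*(128536/84007) = 115123911080/84007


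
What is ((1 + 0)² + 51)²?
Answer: 2704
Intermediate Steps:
((1 + 0)² + 51)² = (1² + 51)² = (1 + 51)² = 52² = 2704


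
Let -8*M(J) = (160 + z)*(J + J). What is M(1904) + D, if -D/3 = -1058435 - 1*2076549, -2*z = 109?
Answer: 9354734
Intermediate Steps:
z = -109/2 (z = -1/2*109 = -109/2 ≈ -54.500)
D = 9404952 (D = -3*(-1058435 - 1*2076549) = -3*(-1058435 - 2076549) = -3*(-3134984) = 9404952)
M(J) = -211*J/8 (M(J) = -(160 - 109/2)*(J + J)/8 = -211*2*J/16 = -211*J/8)
M(1904) + D = -211/8*1904 + 9404952 = -50218 + 9404952 = 9354734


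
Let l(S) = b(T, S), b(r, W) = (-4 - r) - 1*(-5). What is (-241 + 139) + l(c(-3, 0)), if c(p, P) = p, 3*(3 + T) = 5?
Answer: -299/3 ≈ -99.667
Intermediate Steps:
T = -4/3 (T = -3 + (⅓)*5 = -3 + 5/3 = -4/3 ≈ -1.3333)
b(r, W) = 1 - r (b(r, W) = (-4 - r) + 5 = 1 - r)
l(S) = 7/3 (l(S) = 1 - 1*(-4/3) = 1 + 4/3 = 7/3)
(-241 + 139) + l(c(-3, 0)) = (-241 + 139) + 7/3 = -102 + 7/3 = -299/3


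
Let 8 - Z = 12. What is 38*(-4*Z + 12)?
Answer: 1064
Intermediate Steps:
Z = -4 (Z = 8 - 1*12 = 8 - 12 = -4)
38*(-4*Z + 12) = 38*(-4*(-4) + 12) = 38*(16 + 12) = 38*28 = 1064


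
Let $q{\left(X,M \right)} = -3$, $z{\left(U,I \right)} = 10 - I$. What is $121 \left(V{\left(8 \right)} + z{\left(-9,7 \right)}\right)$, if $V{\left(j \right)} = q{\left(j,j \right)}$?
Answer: $0$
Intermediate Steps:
$V{\left(j \right)} = -3$
$121 \left(V{\left(8 \right)} + z{\left(-9,7 \right)}\right) = 121 \left(-3 + \left(10 - 7\right)\right) = 121 \left(-3 + 3\right) = 121 \cdot 0 = 0$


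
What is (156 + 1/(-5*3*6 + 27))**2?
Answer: 96569929/3969 ≈ 24331.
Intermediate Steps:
(156 + 1/(-5*3*6 + 27))**2 = (156 + 1/(-15*6 + 27))**2 = (156 + 1/(-90 + 27))**2 = (156 + 1/(-63))**2 = (156 - 1/63)**2 = (9827/63)**2 = 96569929/3969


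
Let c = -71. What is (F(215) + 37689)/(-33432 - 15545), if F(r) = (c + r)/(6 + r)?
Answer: -8329413/10823917 ≈ -0.76954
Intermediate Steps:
F(r) = (-71 + r)/(6 + r)
(F(215) + 37689)/(-33432 - 15545) = ((-71 + 215)/(6 + 215) + 37689)/(-33432 - 15545) = (144/221 + 37689)/(-48977) = ((1/221)*144 + 37689)*(-1/48977) = (144/221 + 37689)*(-1/48977) = (8329413/221)*(-1/48977) = -8329413/10823917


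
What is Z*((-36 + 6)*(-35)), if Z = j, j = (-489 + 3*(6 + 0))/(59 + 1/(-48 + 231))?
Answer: -45251325/5399 ≈ -8381.4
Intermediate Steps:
j = -86193/10798 (j = (-489 + 3*6)/(59 + 1/183) = (-489 + 18)/(59 + 1/183) = -471/10798/183 = -471*183/10798 = -86193/10798 ≈ -7.9823)
Z = -86193/10798 ≈ -7.9823
Z*((-36 + 6)*(-35)) = -86193*(-36 + 6)*(-35)/10798 = -(-1292895)*(-35)/5399 = -86193/10798*1050 = -45251325/5399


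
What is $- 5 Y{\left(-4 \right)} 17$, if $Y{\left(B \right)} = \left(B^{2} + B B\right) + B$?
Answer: $-2380$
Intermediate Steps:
$Y{\left(B \right)} = B + 2 B^{2}$ ($Y{\left(B \right)} = \left(B^{2} + B^{2}\right) + B = 2 B^{2} + B = B + 2 B^{2}$)
$- 5 Y{\left(-4 \right)} 17 = - 5 \left(- 4 \left(1 + 2 \left(-4\right)\right)\right) 17 = - 5 \left(- 4 \left(1 - 8\right)\right) 17 = - 5 \left(\left(-4\right) \left(-7\right)\right) 17 = \left(-5\right) 28 \cdot 17 = \left(-140\right) 17 = -2380$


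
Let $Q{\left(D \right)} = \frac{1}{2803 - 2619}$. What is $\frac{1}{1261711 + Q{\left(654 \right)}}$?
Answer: $\frac{184}{232154825} \approx 7.9257 \cdot 10^{-7}$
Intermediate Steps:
$Q{\left(D \right)} = \frac{1}{184}$
$\frac{1}{1261711 + Q{\left(654 \right)}} = \frac{1}{1261711 + \frac{1}{184}} = \frac{1}{\frac{232154825}{184}} = \frac{184}{232154825}$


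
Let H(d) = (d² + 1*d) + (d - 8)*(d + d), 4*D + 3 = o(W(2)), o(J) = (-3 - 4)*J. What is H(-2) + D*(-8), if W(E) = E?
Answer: 76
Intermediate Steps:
o(J) = -7*J
D = -17/4 (D = -¾ + (-7*2)/4 = -¾ + (¼)*(-14) = -¾ - 7/2 = -17/4 ≈ -4.2500)
H(d) = d + d² + 2*d*(-8 + d) (H(d) = (d² + d) + (-8 + d)*(2*d) = (d + d²) + 2*d*(-8 + d) = d + d² + 2*d*(-8 + d))
H(-2) + D*(-8) = 3*(-2)*(-5 - 2) - 17/4*(-8) = 3*(-2)*(-7) + 34 = 42 + 34 = 76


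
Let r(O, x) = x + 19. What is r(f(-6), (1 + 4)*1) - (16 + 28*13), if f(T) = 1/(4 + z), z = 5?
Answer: -356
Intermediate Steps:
f(T) = ⅑ (f(T) = 1/(4 + 5) = 1/9 = ⅑)
r(O, x) = 19 + x
r(f(-6), (1 + 4)*1) - (16 + 28*13) = (19 + (1 + 4)*1) - (16 + 28*13) = (19 + 5*1) - (16 + 364) = (19 + 5) - 1*380 = 24 - 380 = -356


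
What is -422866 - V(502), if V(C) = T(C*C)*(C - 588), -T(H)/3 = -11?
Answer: -420028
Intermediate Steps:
T(H) = 33 (T(H) = -3*(-11) = 33)
V(C) = -19404 + 33*C (V(C) = 33*(C - 588) = 33*(-588 + C) = -19404 + 33*C)
-422866 - V(502) = -422866 - (-19404 + 33*502) = -422866 - (-19404 + 16566) = -422866 - 1*(-2838) = -422866 + 2838 = -420028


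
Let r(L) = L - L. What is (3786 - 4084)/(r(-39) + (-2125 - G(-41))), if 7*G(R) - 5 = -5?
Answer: 298/2125 ≈ 0.14024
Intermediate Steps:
r(L) = 0
G(R) = 0 (G(R) = 5/7 + (⅐)*(-5) = 5/7 - 5/7 = 0)
(3786 - 4084)/(r(-39) + (-2125 - G(-41))) = (3786 - 4084)/(0 + (-2125 - 1*0)) = -298/(0 + (-2125 + 0)) = -298/(0 - 2125) = -298/(-2125) = -298*(-1/2125) = 298/2125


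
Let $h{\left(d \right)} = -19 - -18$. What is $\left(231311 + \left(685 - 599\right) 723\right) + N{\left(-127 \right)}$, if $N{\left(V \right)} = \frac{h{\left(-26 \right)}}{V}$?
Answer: $\frac{37273104}{127} \approx 2.9349 \cdot 10^{5}$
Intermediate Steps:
$h{\left(d \right)} = -1$ ($h{\left(d \right)} = -19 + 18 = -1$)
$N{\left(V \right)} = - \frac{1}{V}$
$\left(231311 + \left(685 - 599\right) 723\right) + N{\left(-127 \right)} = \left(231311 + \left(685 - 599\right) 723\right) - \frac{1}{-127} = \left(231311 + 86 \cdot 723\right) - - \frac{1}{127} = \left(231311 + 62178\right) + \frac{1}{127} = 293489 + \frac{1}{127} = \frac{37273104}{127}$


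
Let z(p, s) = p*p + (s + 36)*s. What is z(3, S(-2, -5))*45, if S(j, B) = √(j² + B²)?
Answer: 1710 + 1620*√29 ≈ 10434.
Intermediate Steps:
S(j, B) = √(B² + j²)
z(p, s) = p² + s*(36 + s) (z(p, s) = p² + (36 + s)*s = p² + s*(36 + s))
z(3, S(-2, -5))*45 = (3² + (√((-5)² + (-2)²))² + 36*√((-5)² + (-2)²))*45 = (9 + (√(25 + 4))² + 36*√(25 + 4))*45 = (9 + (√29)² + 36*√29)*45 = (9 + 29 + 36*√29)*45 = (38 + 36*√29)*45 = 1710 + 1620*√29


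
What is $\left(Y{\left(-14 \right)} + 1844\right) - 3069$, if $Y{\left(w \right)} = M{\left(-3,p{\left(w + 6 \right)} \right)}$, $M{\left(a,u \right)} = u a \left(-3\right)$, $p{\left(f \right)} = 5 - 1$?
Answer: $-1189$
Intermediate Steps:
$p{\left(f \right)} = 4$ ($p{\left(f \right)} = 5 - 1 = 4$)
$M{\left(a,u \right)} = - 3 a u$ ($M{\left(a,u \right)} = a u \left(-3\right) = - 3 a u$)
$Y{\left(w \right)} = 36$ ($Y{\left(w \right)} = \left(-3\right) \left(-3\right) 4 = 36$)
$\left(Y{\left(-14 \right)} + 1844\right) - 3069 = \left(36 + 1844\right) - 3069 = 1880 - 3069 = -1189$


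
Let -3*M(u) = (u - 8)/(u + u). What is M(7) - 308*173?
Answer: -2237927/42 ≈ -53284.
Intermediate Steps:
M(u) = -(-8 + u)/(6*u) (M(u) = -(u - 8)/(3*(u + u)) = -(-8 + u)/(3*(2*u)) = -(-8 + u)*1/(2*u)/3 = -(-8 + u)/(6*u))
M(7) - 308*173 = (1/6)*(8 - 1*7)/7 - 308*173 = (1/6)*(1/7)*(8 - 7) - 53284 = (1/6)*(1/7)*1 - 53284 = 1/42 - 53284 = -2237927/42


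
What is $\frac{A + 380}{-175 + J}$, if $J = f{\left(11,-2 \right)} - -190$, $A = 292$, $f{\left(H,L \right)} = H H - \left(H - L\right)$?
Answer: $\frac{224}{41} \approx 5.4634$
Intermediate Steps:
$f{\left(H,L \right)} = L + H^{2} - H$ ($f{\left(H,L \right)} = H^{2} - \left(H - L\right) = L + H^{2} - H$)
$J = 298$ ($J = \left(-2 + 11^{2} - 11\right) - -190 = \left(-2 + 121 - 11\right) + 190 = 108 + 190 = 298$)
$\frac{A + 380}{-175 + J} = \frac{292 + 380}{-175 + 298} = \frac{672}{123} = 672 \cdot \frac{1}{123} = \frac{224}{41}$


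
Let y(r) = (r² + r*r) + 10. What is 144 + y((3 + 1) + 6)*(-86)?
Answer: -17916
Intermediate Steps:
y(r) = 10 + 2*r² (y(r) = (r² + r²) + 10 = 2*r² + 10 = 10 + 2*r²)
144 + y((3 + 1) + 6)*(-86) = 144 + (10 + 2*((3 + 1) + 6)²)*(-86) = 144 + (10 + 2*(4 + 6)²)*(-86) = 144 + (10 + 2*10²)*(-86) = 144 + (10 + 2*100)*(-86) = 144 + (10 + 200)*(-86) = 144 + 210*(-86) = 144 - 18060 = -17916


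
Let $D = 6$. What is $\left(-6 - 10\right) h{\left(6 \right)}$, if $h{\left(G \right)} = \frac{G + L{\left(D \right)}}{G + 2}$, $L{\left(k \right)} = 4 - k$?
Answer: $-8$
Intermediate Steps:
$h{\left(G \right)} = \frac{-2 + G}{2 + G}$ ($h{\left(G \right)} = \frac{G + \left(4 - 6\right)}{G + 2} = \frac{G + \left(4 - 6\right)}{2 + G} = \frac{G - 2}{2 + G} = \frac{-2 + G}{2 + G}$)
$\left(-6 - 10\right) h{\left(6 \right)} = \left(-6 - 10\right) \frac{-2 + 6}{2 + 6} = - 16 \cdot \frac{1}{8} \cdot 4 = \left(-16\right) \frac{1}{2} = -8$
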